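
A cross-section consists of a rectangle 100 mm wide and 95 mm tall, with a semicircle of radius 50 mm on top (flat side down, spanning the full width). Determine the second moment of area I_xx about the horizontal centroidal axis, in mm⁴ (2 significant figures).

I_xx ≈ 2.1 × 10⁷ mm⁴

Decompose the section into non-overlapping parts with the origin at the bottom-left of its bounding rectangle.
Rectangular body: 100 × 95, A = 9 500 mm², y = 47.5 mm, Ī = 7 144 792 mm⁴.
Semicircular cap: semicircle r = 50, A = 3 927 mm², y = 116.2 mm, Ī = 685 981 mm⁴.
Centroid: ȳ = ΣA·y / ΣA = 67.6 mm.
Transfer each piece to the horizontal centroidal axis using Ī + A·d² with d = y − 67.6:
  rectangular body: d = -20.1 mm → contributes +10 982 400 mm⁴
  semicircular cap: d = 48.62 mm → contributes +9 969 750 mm⁴
Total I = 20 952 150 mm⁴.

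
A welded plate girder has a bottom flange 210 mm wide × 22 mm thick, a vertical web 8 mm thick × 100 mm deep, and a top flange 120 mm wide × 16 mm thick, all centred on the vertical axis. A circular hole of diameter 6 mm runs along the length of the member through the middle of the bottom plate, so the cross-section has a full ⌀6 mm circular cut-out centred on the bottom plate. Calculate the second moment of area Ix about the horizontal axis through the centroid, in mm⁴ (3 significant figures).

Ix ≈ 2.05 × 10⁷ mm⁴

Treat the section as a set of non-overlapping primitives; coordinates are from the bounding-box lower-left.
Bottom plate: 210 × 22, A = 4 620 mm², y = 11 mm, Ī = 186 340 mm⁴.
Web plate: 8 × 100, A = 800 mm², y = 72 mm, Ī = 666 667 mm⁴.
Top plate: 120 × 16, A = 1 920 mm², y = 130 mm, Ī = 40 960 mm⁴.
Hole (subtracted): ⌀6, A = 28.274 mm², y = 11 mm, Ī = 63.617 mm⁴.
Centroid: ȳ = ΣA·y / ΣA = 48.923 mm.
Transfer each piece to the horizontal axis through the centroid using Ī + A·d² with d = y − 48.923:
  bottom plate: d = -37.923 mm → contributes +6 830 488 mm⁴
  web plate: d = 23.077 mm → contributes +1 092 718 mm⁴
  top plate: d = 81.077 mm → contributes +12 662 151 mm⁴
  hole: d = -37.923 mm → contributes −40 726 mm⁴
Total I = 20 544 631 mm⁴.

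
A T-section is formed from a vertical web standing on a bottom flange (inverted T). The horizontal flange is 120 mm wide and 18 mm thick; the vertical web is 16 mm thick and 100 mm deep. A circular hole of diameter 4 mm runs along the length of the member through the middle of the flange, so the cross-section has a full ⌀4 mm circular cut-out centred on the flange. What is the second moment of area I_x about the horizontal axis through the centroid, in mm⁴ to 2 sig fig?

Treat the section as a set of non-overlapping primitives; coordinates are from the bounding-box lower-left.
Flange: 120 × 18, A = 2 160 mm², y = 9 mm, Ī = 58 320 mm⁴.
Web: 16 × 100, A = 1 600 mm², y = 68 mm, Ī = 1 333 333 mm⁴.
Hole (subtracted): ⌀4, A = 12.57 mm², y = 9 mm, Ī = 12.57 mm⁴.
Centroid: ȳ = ΣA·y / ΣA = 34.19 mm.
Transfer each piece to the horizontal axis through the centroid using Ī + A·d² with d = y − 34.19:
  flange: d = -25.19 mm → contributes +1 428 980 mm⁴
  web: d = 33.81 mm → contributes +3 162 257 mm⁴
  hole: d = -25.19 mm → contributes −7 987 mm⁴
Total I = 4 583 251 mm⁴.

I_x ≈ 4.6 × 10⁶ mm⁴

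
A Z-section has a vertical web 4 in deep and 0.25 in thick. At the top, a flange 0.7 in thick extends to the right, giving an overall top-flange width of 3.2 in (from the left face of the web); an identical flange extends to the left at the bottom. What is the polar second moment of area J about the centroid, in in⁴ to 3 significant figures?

J ≈ 26.3 in⁴

Break the section into simple shapes (no overlaps), measuring from the bottom-left corner of the bounding box.
Web: 0.25 × 4, A = 1 in², y = 2 in, Ī = 1.3333 in⁴.
Top flange (beyond web): 2.95 × 0.7, A = 2.065 in², y = 3.65 in, Ī = 0.084321 in⁴.
Bottom flange (beyond web): 2.95 × 0.7, A = 2.065 in², y = 0.35 in, Ī = 0.084321 in⁴.
Centroid: ȳ = ΣA·y / ΣA = 2 in.
Transfer each piece to the centroidal x-axis using Ī + A·d² with d = y − 2:
  web: d = 0 in → contributes +1.3333 in⁴
  top flange (beyond web): d = 1.65 in → contributes +5.7063 in⁴
  bottom flange (beyond web): d = -1.65 in → contributes +5.7063 in⁴
Total I = 12.746 in⁴.
For the y-axis: x̄ = 3.075 in.
Repeating about the centroidal y-axis gives I_y = 13.573 in⁴.
Polar second moment: J = I_x + I_y = 26.319 in⁴.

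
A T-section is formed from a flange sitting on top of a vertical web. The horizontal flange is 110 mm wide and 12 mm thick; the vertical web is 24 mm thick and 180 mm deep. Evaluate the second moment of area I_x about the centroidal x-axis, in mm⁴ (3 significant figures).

I_x ≈ 2.10 × 10⁷ mm⁴

Treat the section as a set of non-overlapping primitives; coordinates are from the bounding-box lower-left.
Flange: 110 × 12, A = 1 320 mm², y = 186 mm, Ī = 15 840 mm⁴.
Web: 24 × 180, A = 4 320 mm², y = 90 mm, Ī = 11 664 000 mm⁴.
Centroid: ȳ = ΣA·y / ΣA = 112.47 mm.
Transfer each piece to the centroidal x-axis using Ī + A·d² with d = y − 112.47:
  flange: d = 73.532 mm → contributes +7 153 004 mm⁴
  web: d = -22.468 mm → contributes +13 844 800 mm⁴
Total I = 20 997 804 mm⁴.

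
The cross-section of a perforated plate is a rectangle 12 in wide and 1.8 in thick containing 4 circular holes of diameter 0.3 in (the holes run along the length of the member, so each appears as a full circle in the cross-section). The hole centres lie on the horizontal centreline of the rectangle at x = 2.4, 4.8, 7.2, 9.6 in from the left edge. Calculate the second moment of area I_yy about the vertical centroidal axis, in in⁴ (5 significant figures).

Split into non-overlapping primitives; take the origin at the lower-left of the bounding box.
Plate: 12 × 1.8, A = 21.6 in², x = 6 in, Ī = 259.2 in⁴.
Hole 1 (subtracted): ⌀0.3, A = 0.07068583 in², x = 2.4 in, Ī = 0.0003976078 in⁴.
Hole 2 (subtracted): ⌀0.3, A = 0.07068583 in², x = 4.8 in, Ī = 0.0003976078 in⁴.
Hole 3 (subtracted): ⌀0.3, A = 0.07068583 in², x = 7.2 in, Ī = 0.0003976078 in⁴.
Hole 4 (subtracted): ⌀0.3, A = 0.07068583 in², x = 9.6 in, Ī = 0.0003976078 in⁴.
By symmetry the centroid is at mid-width, x̄ = 6 in.
Transfer each piece to the vertical centroidal axis using Ī + A·d² with d = x − 6:
  plate: d = 0 in → contributes +259.2 in⁴
  hole 1: d = -3.6 in → contributes −0.916486 in⁴
  hole 2: d = -1.2 in → contributes −0.1021852 in⁴
  hole 3: d = 1.2 in → contributes −0.1021852 in⁴
  hole 4: d = 3.6 in → contributes −0.916486 in⁴
Total I = 257.1627 in⁴.

I_yy ≈ 257.16 in⁴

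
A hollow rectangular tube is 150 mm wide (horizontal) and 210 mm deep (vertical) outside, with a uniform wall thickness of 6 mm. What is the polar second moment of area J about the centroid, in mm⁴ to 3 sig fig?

Treat the section as a set of non-overlapping primitives; coordinates are from the bounding-box lower-left.
Outer rectangle: 150 × 210, A = 31 500 mm², y = 105 mm, Ī = 115 762 500 mm⁴.
Inner void (subtracted): 138 × 198, A = 27 324 mm², y = 105 mm, Ī = 89 267 508 mm⁴.
By symmetry the centroid is at mid-height, ȳ = 105 mm.
All pieces are centred on the centroidal x-axis, so I = ΣĪ (holes subtracted) = 26 494 992 mm⁴.
Repeating about the centroidal y-axis gives I_y = 15 699 312 mm⁴.
Polar second moment: J = I_x + I_y = 42 194 304 mm⁴.

J ≈ 4.22 × 10⁷ mm⁴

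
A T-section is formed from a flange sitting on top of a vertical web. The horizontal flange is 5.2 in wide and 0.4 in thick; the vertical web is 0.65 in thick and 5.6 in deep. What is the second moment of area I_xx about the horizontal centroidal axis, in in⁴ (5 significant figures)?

Treat the section as a set of non-overlapping primitives; coordinates are from the bounding-box lower-left.
Flange: 5.2 × 0.4, A = 2.08 in², y = 5.8 in, Ī = 0.02773333 in⁴.
Web: 0.65 × 5.6, A = 3.64 in², y = 2.8 in, Ī = 9.512533 in⁴.
Centroid: ȳ = ΣA·y / ΣA = 3.890909 in.
Transfer each piece to the horizontal centroidal axis using Ī + A·d² with d = y − 3.890909:
  flange: d = 1.909091 in → contributes +7.60856 in⁴
  web: d = -1.090909 in → contributes +13.84443 in⁴
Total I = 21.45299 in⁴.

I_xx ≈ 21.453 in⁴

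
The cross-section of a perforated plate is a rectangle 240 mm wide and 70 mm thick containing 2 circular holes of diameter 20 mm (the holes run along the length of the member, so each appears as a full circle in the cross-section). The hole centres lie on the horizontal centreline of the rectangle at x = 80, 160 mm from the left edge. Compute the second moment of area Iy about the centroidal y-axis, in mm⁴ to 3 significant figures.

Iy ≈ 7.96 × 10⁷ mm⁴

Split into non-overlapping primitives; take the origin at the lower-left of the bounding box.
Plate: 240 × 70, A = 16 800 mm², x = 120 mm, Ī = 80 640 000 mm⁴.
Hole 1 (subtracted): ⌀20, A = 314.16 mm², x = 80 mm, Ī = 7 854 mm⁴.
Hole 2 (subtracted): ⌀20, A = 314.16 mm², x = 160 mm, Ī = 7 854 mm⁴.
By symmetry the centroid is at mid-width, x̄ = 120 mm.
Transfer each piece to the centroidal y-axis using Ī + A·d² with d = x − 120:
  plate: d = 0 mm → contributes +80 640 000 mm⁴
  hole 1: d = -40 mm → contributes −510 509 mm⁴
  hole 2: d = 40 mm → contributes −510 509 mm⁴
Total I = 79 618 982 mm⁴.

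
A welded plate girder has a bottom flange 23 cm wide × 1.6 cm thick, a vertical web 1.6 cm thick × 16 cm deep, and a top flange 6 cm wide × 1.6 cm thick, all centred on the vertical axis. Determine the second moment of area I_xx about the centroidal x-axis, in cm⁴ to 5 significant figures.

I_xx ≈ 3353.5 cm⁴

Treat the section as a set of non-overlapping primitives; coordinates are from the bounding-box lower-left.
Bottom plate: 23 × 1.6, A = 36.8 cm², y = 0.8 cm, Ī = 7.850667 cm⁴.
Web plate: 1.6 × 16, A = 25.6 cm², y = 9.6 cm, Ī = 546.1333 cm⁴.
Top plate: 6 × 1.6, A = 9.6 cm², y = 18.4 cm, Ī = 2.048 cm⁴.
Centroid: ȳ = ΣA·y / ΣA = 6.275556 cm.
Transfer each piece to the centroidal x-axis using Ī + A·d² with d = y − 6.275556:
  bottom plate: d = -5.475556 cm → contributes +1111.178 cm⁴
  web plate: d = 3.324444 cm → contributes +829.0628 cm⁴
  top plate: d = 12.12444 cm → contributes +1413.269 cm⁴
Total I = 3353.509 cm⁴.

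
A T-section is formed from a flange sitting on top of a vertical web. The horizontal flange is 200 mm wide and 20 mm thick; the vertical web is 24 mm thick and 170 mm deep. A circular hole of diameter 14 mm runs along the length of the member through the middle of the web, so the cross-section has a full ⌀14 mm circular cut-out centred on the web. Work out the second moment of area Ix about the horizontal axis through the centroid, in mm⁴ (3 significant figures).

Treat the section as a set of non-overlapping primitives; coordinates are from the bounding-box lower-left.
Flange: 200 × 20, A = 4 000 mm², y = 180 mm, Ī = 133 333 mm⁴.
Web: 24 × 170, A = 4 080 mm², y = 85 mm, Ī = 9 826 000 mm⁴.
Hole (subtracted): ⌀14, A = 153.94 mm², y = 85 mm, Ī = 1885.7 mm⁴.
Centroid: ȳ = ΣA·y / ΣA = 132.94 mm.
Transfer each piece to the horizontal axis through the centroid using Ī + A·d² with d = y − 132.94:
  flange: d = 47.057 mm → contributes +8 990 740 mm⁴
  web: d = -47.943 mm → contributes +19 204 048 mm⁴
  hole: d = -47.943 mm → contributes −355 719 mm⁴
Total I = 27 839 069 mm⁴.

Ix ≈ 2.78 × 10⁷ mm⁴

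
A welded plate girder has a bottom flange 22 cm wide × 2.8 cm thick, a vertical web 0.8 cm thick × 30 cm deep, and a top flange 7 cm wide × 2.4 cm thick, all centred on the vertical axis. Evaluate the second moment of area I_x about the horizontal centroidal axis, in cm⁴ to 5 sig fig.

I_x ≈ 1.7505 × 10⁴ cm⁴

Break the section into simple shapes (no overlaps), measuring from the bottom-left corner of the bounding box.
Bottom plate: 22 × 2.8, A = 61.6 cm², y = 1.4 cm, Ī = 40.24533 cm⁴.
Web plate: 0.8 × 30, A = 24 cm², y = 17.8 cm, Ī = 1 800 cm⁴.
Top plate: 7 × 2.4, A = 16.8 cm², y = 34 cm, Ī = 8.064 cm⁴.
Centroid: ȳ = ΣA·y / ΣA = 10.59219 cm.
Transfer each piece to the horizontal centroidal axis using Ī + A·d² with d = y − 10.59219:
  bottom plate: d = -9.192188 cm → contributes +5245.218 cm⁴
  web plate: d = 7.207813 cm → contributes +3046.861 cm⁴
  top plate: d = 23.40781 cm → contributes +9213.216 cm⁴
Total I = 17505.3 cm⁴.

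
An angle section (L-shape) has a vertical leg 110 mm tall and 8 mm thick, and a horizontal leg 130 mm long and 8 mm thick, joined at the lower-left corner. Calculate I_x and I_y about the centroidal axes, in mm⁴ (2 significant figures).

Split into non-overlapping primitives; take the origin at the lower-left of the bounding box.
Vertical leg: 8 × 110, A = 880 mm², y = 55 mm, Ī = 887 333 mm⁴.
Horizontal leg (remainder): 122 × 8, A = 976 mm², y = 4 mm, Ī = 5 205 mm⁴.
Centroid: ȳ = ΣA·y / ΣA = 28.18 mm.
Transfer each piece to the centroidal x-axis using Ī + A·d² with d = y − 28.18:
  vertical leg: d = 26.82 mm → contributes +1 520 279 mm⁴
  horizontal leg (remainder): d = -24.18 mm → contributes +575 894 mm⁴
Total I = 2 096 174 mm⁴.
For the y-axis: x̄ = 38.18 mm.
Repeating about the centroidal y-axis gives I_y = 3 170 414 mm⁴.

I_x ≈ 2.1 × 10⁶ mm⁴, I_y ≈ 3.2 × 10⁶ mm⁴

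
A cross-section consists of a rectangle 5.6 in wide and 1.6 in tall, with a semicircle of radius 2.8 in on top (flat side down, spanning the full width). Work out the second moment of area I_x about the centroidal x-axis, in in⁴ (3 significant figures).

I_x ≈ 29.2 in⁴

Split into non-overlapping primitives; take the origin at the lower-left of the bounding box.
Rectangular body: 5.6 × 1.6, A = 8.96 in², y = 0.8 in, Ī = 1.9115 in⁴.
Semicircular cap: semicircle r = 2.8, A = 12.315 in², y = 2.7884 in, Ī = 6.7463 in⁴.
Centroid: ȳ = ΣA·y / ΣA = 1.951 in.
Transfer each piece to the centroidal x-axis using Ī + A·d² with d = y − 1.951:
  rectangular body: d = -1.151 in → contributes +13.781 in⁴
  semicircular cap: d = 0.8374 in → contributes +15.382 in⁴
Total I = 29.163 in⁴.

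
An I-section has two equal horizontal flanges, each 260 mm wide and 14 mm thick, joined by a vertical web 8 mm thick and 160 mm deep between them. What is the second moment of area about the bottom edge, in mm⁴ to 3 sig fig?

Decompose the section into non-overlapping parts with the origin at the bottom-left of its bounding rectangle.
Bottom flange: 260 × 14, A = 3 640 mm², y = 7 mm, Ī = 59 453 mm⁴.
Web: 8 × 160, A = 1 280 mm², y = 94 mm, Ī = 2 730 667 mm⁴.
Top flange: 260 × 14, A = 3 640 mm², y = 181 mm, Ī = 59 453 mm⁴.
Transfer each piece to the bottom edge using Ī + A·d² with d = y − 0:
  bottom flange: d = 7 mm → contributes +237 813 mm⁴
  web: d = 94 mm → contributes +14 040 747 mm⁴
  top flange: d = 181 mm → contributes +119 309 493 mm⁴
Total I = 133 588 053 mm⁴.

I_base ≈ 1.34 × 10⁸ mm⁴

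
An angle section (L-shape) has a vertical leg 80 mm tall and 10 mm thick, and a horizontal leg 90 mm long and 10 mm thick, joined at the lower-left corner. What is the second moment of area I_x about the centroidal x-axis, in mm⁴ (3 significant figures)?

I_x ≈ 9.23 × 10⁵ mm⁴

Treat the section as a set of non-overlapping primitives; coordinates are from the bounding-box lower-left.
Vertical leg: 10 × 80, A = 800 mm², y = 40 mm, Ī = 426 667 mm⁴.
Horizontal leg (remainder): 80 × 10, A = 800 mm², y = 5 mm, Ī = 6666.7 mm⁴.
Centroid: ȳ = ΣA·y / ΣA = 22.5 mm.
Transfer each piece to the centroidal x-axis using Ī + A·d² with d = y − 22.5:
  vertical leg: d = 17.5 mm → contributes +671 667 mm⁴
  horizontal leg (remainder): d = -17.5 mm → contributes +251 667 mm⁴
Total I = 923 333 mm⁴.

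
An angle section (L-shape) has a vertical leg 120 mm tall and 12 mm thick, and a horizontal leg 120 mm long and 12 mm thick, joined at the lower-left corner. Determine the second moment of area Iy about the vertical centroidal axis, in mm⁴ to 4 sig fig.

Iy ≈ 3.733 × 10⁶ mm⁴

Break the section into simple shapes (no overlaps), measuring from the bottom-left corner of the bounding box.
Vertical leg: 12 × 120, A = 1 440 mm², x = 6 mm, Ī = 17 280 mm⁴.
Horizontal leg (remainder): 108 × 12, A = 1 296 mm², x = 66 mm, Ī = 1 259 712 mm⁴.
Centroid: x̄ = ΣA·x / ΣA = 34.4211 mm.
Transfer each piece to the vertical centroidal axis using Ī + A·d² with d = x − 34.4211:
  vertical leg: d = -28.4211 mm → contributes +1 180 449 mm⁴
  horizontal leg (remainder): d = 31.5789 mm → contributes +2 552 122 mm⁴
Total I = 3 732 571 mm⁴.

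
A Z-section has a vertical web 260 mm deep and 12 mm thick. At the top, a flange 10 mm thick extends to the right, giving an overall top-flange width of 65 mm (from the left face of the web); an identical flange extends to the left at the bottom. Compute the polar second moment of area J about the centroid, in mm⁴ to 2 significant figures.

J ≈ 3.6 × 10⁷ mm⁴

Break the section into simple shapes (no overlaps), measuring from the bottom-left corner of the bounding box.
Web: 12 × 260, A = 3 120 mm², y = 130 mm, Ī = 17 576 000 mm⁴.
Top flange (beyond web): 53 × 10, A = 530 mm², y = 255 mm, Ī = 4 417 mm⁴.
Bottom flange (beyond web): 53 × 10, A = 530 mm², y = 5 mm, Ī = 4 417 mm⁴.
Centroid: ȳ = ΣA·y / ΣA = 130 mm.
Transfer each piece to the centroidal x-axis using Ī + A·d² with d = y − 130:
  web: d = 0 mm → contributes +17 576 000 mm⁴
  top flange (beyond web): d = 125 mm → contributes +8 285 667 mm⁴
  bottom flange (beyond web): d = -125 mm → contributes +8 285 667 mm⁴
Total I = 34 147 333 mm⁴.
For the y-axis: x̄ = 59 mm.
Repeating about the centroidal y-axis gives I_y = 1 405 193 mm⁴.
Polar second moment: J = I_x + I_y = 35 552 527 mm⁴.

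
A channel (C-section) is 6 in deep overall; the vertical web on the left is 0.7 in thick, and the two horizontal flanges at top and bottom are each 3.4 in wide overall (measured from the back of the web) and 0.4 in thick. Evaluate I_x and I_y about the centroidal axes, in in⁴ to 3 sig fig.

I_x ≈ 29.6 in⁴, I_y ≈ 5.61 in⁴

Decompose the section into non-overlapping parts with the origin at the bottom-left of its bounding rectangle.
Web: 0.7 × 6, A = 4.2 in², y = 3 in, Ī = 12.6 in⁴.
Top flange (beyond web): 2.7 × 0.4, A = 1.08 in², y = 5.8 in, Ī = 0.0144 in⁴.
Bottom flange (beyond web): 2.7 × 0.4, A = 1.08 in², y = 0.2 in, Ī = 0.0144 in⁴.
By symmetry the centroid is at mid-height, ȳ = 3 in.
Transfer each piece to the centroidal x-axis using Ī + A·d² with d = y − 3:
  web: d = 0 in → contributes +12.6 in⁴
  top flange (beyond web): d = 2.8 in → contributes +8.4816 in⁴
  bottom flange (beyond web): d = -2.8 in → contributes +8.4816 in⁴
Total I = 29.563 in⁴.
For the y-axis: x̄ = 0.92736 in.
Repeating about the centroidal y-axis gives I_y = 5.606 in⁴.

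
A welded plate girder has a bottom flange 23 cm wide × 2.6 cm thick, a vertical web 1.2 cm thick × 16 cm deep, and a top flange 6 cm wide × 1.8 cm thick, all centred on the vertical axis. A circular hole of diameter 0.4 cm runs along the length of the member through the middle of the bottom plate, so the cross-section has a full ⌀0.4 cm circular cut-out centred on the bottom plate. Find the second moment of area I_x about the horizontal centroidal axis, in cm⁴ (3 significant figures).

Split into non-overlapping primitives; take the origin at the lower-left of the bounding box.
Bottom plate: 23 × 2.6, A = 59.8 cm², y = 1.3 cm, Ī = 33.687 cm⁴.
Web plate: 1.2 × 16, A = 19.2 cm², y = 10.6 cm, Ī = 409.6 cm⁴.
Top plate: 6 × 1.8, A = 10.8 cm², y = 19.5 cm, Ī = 2.916 cm⁴.
Hole (subtracted): ⌀0.4, A = 0.12566 cm², y = 1.3 cm, Ī = 0.0012566 cm⁴.
Centroid: ȳ = ΣA·y / ΣA = 5.4831 cm.
Transfer each piece to the horizontal centroidal axis using Ī + A·d² with d = y − 5.4831:
  bottom plate: d = -4.1831 cm → contributes +1080.1 cm⁴
  web plate: d = 5.1169 cm → contributes +912.3 cm⁴
  top plate: d = 14.017 cm → contributes +2124.8 cm⁴
  hole: d = -4.1831 cm → contributes −2.2002 cm⁴
Total I = 4 115 cm⁴.

I_x ≈ 4120 cm⁴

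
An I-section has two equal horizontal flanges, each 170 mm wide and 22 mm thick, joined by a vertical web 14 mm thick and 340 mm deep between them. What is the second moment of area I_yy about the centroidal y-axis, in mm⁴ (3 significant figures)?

Split into non-overlapping primitives; take the origin at the lower-left of the bounding box.
Bottom flange: 170 × 22, A = 3 740 mm², x = 85 mm, Ī = 9 007 167 mm⁴.
Web: 14 × 340, A = 4 760 mm², x = 85 mm, Ī = 77 747 mm⁴.
Top flange: 170 × 22, A = 3 740 mm², x = 85 mm, Ī = 9 007 167 mm⁴.
By symmetry the centroid is at mid-width, x̄ = 85 mm.
All pieces are centred on the centroidal y-axis, so I = ΣĪ = 18 092 080 mm⁴.

I_yy ≈ 1.81 × 10⁷ mm⁴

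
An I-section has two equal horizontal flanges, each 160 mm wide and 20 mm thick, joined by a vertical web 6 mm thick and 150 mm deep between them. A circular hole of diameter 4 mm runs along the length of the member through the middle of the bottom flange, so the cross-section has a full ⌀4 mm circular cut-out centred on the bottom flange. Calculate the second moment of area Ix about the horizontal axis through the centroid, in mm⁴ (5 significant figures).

Split into non-overlapping primitives; take the origin at the lower-left of the bounding box.
Bottom flange: 160 × 20, A = 3 200 mm², y = 10 mm, Ī = 106666.7 mm⁴.
Web: 6 × 150, A = 900 mm², y = 95 mm, Ī = 1 687 500 mm⁴.
Top flange: 160 × 20, A = 3 200 mm², y = 180 mm, Ī = 106666.7 mm⁴.
Hole (subtracted): ⌀4, A = 12.56637 mm², y = 10 mm, Ī = 12.56637 mm⁴.
Centroid: ȳ = ΣA·y / ΣA = 95.14657 mm.
Transfer each piece to the horizontal axis through the centroid using Ī + A·d² with d = y − 95.14657:
  bottom flange: d = -85.14657 mm → contributes +23 306 471 mm⁴
  web: d = -0.1465731 mm → contributes +1 687 519 mm⁴
  top flange: d = 84.85343 mm → contributes +23 147 000 mm⁴
  hole: d = -85.14657 mm → contributes −91117.99 mm⁴
Total I = 48 049 872 mm⁴.

Ix ≈ 4.8050 × 10⁷ mm⁴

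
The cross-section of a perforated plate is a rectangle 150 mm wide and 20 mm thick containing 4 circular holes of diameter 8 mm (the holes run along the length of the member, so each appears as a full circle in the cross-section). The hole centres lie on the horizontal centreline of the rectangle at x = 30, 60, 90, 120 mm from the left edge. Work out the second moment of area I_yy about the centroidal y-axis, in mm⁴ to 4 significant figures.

Decompose the section into non-overlapping parts with the origin at the bottom-left of its bounding rectangle.
Plate: 150 × 20, A = 3 000 mm², x = 75 mm, Ī = 5 625 000 mm⁴.
Hole 1 (subtracted): ⌀8, A = 50.2655 mm², x = 30 mm, Ī = 201.062 mm⁴.
Hole 2 (subtracted): ⌀8, A = 50.2655 mm², x = 60 mm, Ī = 201.062 mm⁴.
Hole 3 (subtracted): ⌀8, A = 50.2655 mm², x = 90 mm, Ī = 201.062 mm⁴.
Hole 4 (subtracted): ⌀8, A = 50.2655 mm², x = 120 mm, Ī = 201.062 mm⁴.
By symmetry the centroid is at mid-width, x̄ = 75 mm.
Transfer each piece to the centroidal y-axis using Ī + A·d² with d = x − 75:
  plate: d = 0 mm → contributes +5 625 000 mm⁴
  hole 1: d = -45 mm → contributes −101 989 mm⁴
  hole 2: d = -15 mm → contributes −11510.8 mm⁴
  hole 3: d = 15 mm → contributes −11510.8 mm⁴
  hole 4: d = 45 mm → contributes −101 989 mm⁴
Total I = 5 398 001 mm⁴.

I_yy ≈ 5.398 × 10⁶ mm⁴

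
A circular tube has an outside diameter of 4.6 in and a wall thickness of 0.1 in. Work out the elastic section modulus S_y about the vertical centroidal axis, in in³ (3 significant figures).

Treat the section as a set of non-overlapping primitives; coordinates are from the bounding-box lower-left.
Outer circle: ⌀4.6, A = 16.619 in², x = 2.3 in, Ī = 21.979 in⁴.
Bore (subtracted): ⌀4.4, A = 15.205 in², x = 2.3 in, Ī = 18.398 in⁴.
By symmetry the centroid is at mid-width, x̄ = 2.3 in.
All pieces are centred on the vertical centroidal axis, so I = ΣĪ (holes subtracted) = 3.5802 in⁴.
Extreme fibre distance c = 2.3 in; S = I/c = 1.5566 in³.

S_y ≈ 1.56 in³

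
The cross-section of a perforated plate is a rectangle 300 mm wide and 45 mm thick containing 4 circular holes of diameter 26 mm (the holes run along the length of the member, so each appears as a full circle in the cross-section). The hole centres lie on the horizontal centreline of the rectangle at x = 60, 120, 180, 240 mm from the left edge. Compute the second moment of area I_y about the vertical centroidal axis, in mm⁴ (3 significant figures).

Break the section into simple shapes (no overlaps), measuring from the bottom-left corner of the bounding box.
Plate: 300 × 45, A = 13 500 mm², x = 150 mm, Ī = 101 250 000 mm⁴.
Hole 1 (subtracted): ⌀26, A = 530.93 mm², x = 60 mm, Ī = 22 432 mm⁴.
Hole 2 (subtracted): ⌀26, A = 530.93 mm², x = 120 mm, Ī = 22 432 mm⁴.
Hole 3 (subtracted): ⌀26, A = 530.93 mm², x = 180 mm, Ī = 22 432 mm⁴.
Hole 4 (subtracted): ⌀26, A = 530.93 mm², x = 240 mm, Ī = 22 432 mm⁴.
By symmetry the centroid is at mid-width, x̄ = 150 mm.
Transfer each piece to the vertical centroidal axis using Ī + A·d² with d = x − 150:
  plate: d = 0 mm → contributes +101 250 000 mm⁴
  hole 1: d = -90 mm → contributes −4 322 958 mm⁴
  hole 2: d = -30 mm → contributes −500 268 mm⁴
  hole 3: d = 30 mm → contributes −500 268 mm⁴
  hole 4: d = 90 mm → contributes −4 322 958 mm⁴
Total I = 91 603 548 mm⁴.

I_y ≈ 9.16 × 10⁷ mm⁴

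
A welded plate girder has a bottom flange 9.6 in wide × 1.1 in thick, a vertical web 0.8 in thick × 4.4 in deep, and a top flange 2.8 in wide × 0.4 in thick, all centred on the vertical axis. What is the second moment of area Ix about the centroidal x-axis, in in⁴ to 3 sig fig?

Ix ≈ 47.4 in⁴

Break the section into simple shapes (no overlaps), measuring from the bottom-left corner of the bounding box.
Bottom plate: 9.6 × 1.1, A = 10.56 in², y = 0.55 in, Ī = 1.0648 in⁴.
Web plate: 0.8 × 4.4, A = 3.52 in², y = 3.3 in, Ī = 5.6789 in⁴.
Top plate: 2.8 × 0.4, A = 1.12 in², y = 5.7 in, Ī = 0.014933 in⁴.
Centroid: ȳ = ΣA·y / ΣA = 1.5663 in.
Transfer each piece to the centroidal x-axis using Ī + A·d² with d = y − 1.5663:
  bottom plate: d = -1.0163 in → contributes +11.972 in⁴
  web plate: d = 1.7337 in → contributes +16.259 in⁴
  top plate: d = 4.1337 in → contributes +19.153 in⁴
Total I = 47.384 in⁴.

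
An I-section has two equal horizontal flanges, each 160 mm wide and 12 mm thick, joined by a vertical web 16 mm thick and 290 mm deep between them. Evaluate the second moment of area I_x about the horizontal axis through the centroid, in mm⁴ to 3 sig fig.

I_x ≈ 1.20 × 10⁸ mm⁴

Decompose the section into non-overlapping parts with the origin at the bottom-left of its bounding rectangle.
Bottom flange: 160 × 12, A = 1 920 mm², y = 6 mm, Ī = 23 040 mm⁴.
Web: 16 × 290, A = 4 640 mm², y = 157 mm, Ī = 32 518 667 mm⁴.
Top flange: 160 × 12, A = 1 920 mm², y = 308 mm, Ī = 23 040 mm⁴.
By symmetry the centroid is at mid-height, ȳ = 157 mm.
Transfer each piece to the horizontal axis through the centroid using Ī + A·d² with d = y − 157:
  bottom flange: d = -151 mm → contributes +43 800 960 mm⁴
  web: d = 0 mm → contributes +32 518 667 mm⁴
  top flange: d = 151 mm → contributes +43 800 960 mm⁴
Total I = 120 120 587 mm⁴.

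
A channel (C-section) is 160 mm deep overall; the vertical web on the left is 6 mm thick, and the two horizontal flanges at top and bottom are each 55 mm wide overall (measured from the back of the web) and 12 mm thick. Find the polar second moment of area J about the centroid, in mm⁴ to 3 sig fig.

Treat the section as a set of non-overlapping primitives; coordinates are from the bounding-box lower-left.
Web: 6 × 160, A = 960 mm², y = 80 mm, Ī = 2 048 000 mm⁴.
Top flange (beyond web): 49 × 12, A = 588 mm², y = 154 mm, Ī = 7 056 mm⁴.
Bottom flange (beyond web): 49 × 12, A = 588 mm², y = 6 mm, Ī = 7 056 mm⁴.
By symmetry the centroid is at mid-height, ȳ = 80 mm.
Transfer each piece to the centroidal x-axis using Ī + A·d² with d = y − 80:
  web: d = 0 mm → contributes +2 048 000 mm⁴
  top flange (beyond web): d = 74 mm → contributes +3 226 944 mm⁴
  bottom flange (beyond web): d = -74 mm → contributes +3 226 944 mm⁴
Total I = 8 501 888 mm⁴.
For the y-axis: x̄ = 18.14 mm.
Repeating about the centroidal y-axis gives I_y = 637 886 mm⁴.
Polar second moment: J = I_x + I_y = 9 139 774 mm⁴.

J ≈ 9.14 × 10⁶ mm⁴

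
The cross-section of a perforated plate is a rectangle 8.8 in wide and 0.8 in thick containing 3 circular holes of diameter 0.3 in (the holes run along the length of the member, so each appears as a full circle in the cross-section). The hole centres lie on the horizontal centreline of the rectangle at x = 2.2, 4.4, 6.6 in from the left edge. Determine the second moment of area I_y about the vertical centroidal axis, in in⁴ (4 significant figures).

Decompose the section into non-overlapping parts with the origin at the bottom-left of its bounding rectangle.
Plate: 8.8 × 0.8, A = 7.04 in², x = 4.4 in, Ī = 45.4315 in⁴.
Hole 1 (subtracted): ⌀0.3, A = 0.0706858 in², x = 2.2 in, Ī = 0.000397608 in⁴.
Hole 2 (subtracted): ⌀0.3, A = 0.0706858 in², x = 4.4 in, Ī = 0.000397608 in⁴.
Hole 3 (subtracted): ⌀0.3, A = 0.0706858 in², x = 6.6 in, Ī = 0.000397608 in⁴.
By symmetry the centroid is at mid-width, x̄ = 4.4 in.
Transfer each piece to the vertical centroidal axis using Ī + A·d² with d = x − 4.4:
  plate: d = 0 in → contributes +45.4315 in⁴
  hole 1: d = -2.2 in → contributes −0.342517 in⁴
  hole 2: d = 0 in → contributes −0.000397608 in⁴
  hole 3: d = 2.2 in → contributes −0.342517 in⁴
Total I = 44.746 in⁴.

I_y ≈ 44.75 in⁴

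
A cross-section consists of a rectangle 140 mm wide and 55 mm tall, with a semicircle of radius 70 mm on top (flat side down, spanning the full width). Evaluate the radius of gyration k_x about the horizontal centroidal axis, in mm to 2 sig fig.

Split into non-overlapping primitives; take the origin at the lower-left of the bounding box.
Rectangular body: 140 × 55, A = 7 700 mm², y = 27.5 mm, Ī = 1 941 042 mm⁴.
Semicircular cap: semicircle r = 70, A = 7 697 mm², y = 84.71 mm, Ī = 2 635 265 mm⁴.
Centroid: ȳ = ΣA·y / ΣA = 56.1 mm.
Transfer each piece to the horizontal centroidal axis using Ī + A·d² with d = y − 56.1:
  rectangular body: d = -28.6 mm → contributes +8 238 764 mm⁴
  semicircular cap: d = 28.61 mm → contributes +8 935 521 mm⁴
Total I = 17 174 285 mm⁴.
Radius of gyration: k = √(I/A) = √(17 174 285 / 15 397) = 33.4 mm.

k_x ≈ 33 mm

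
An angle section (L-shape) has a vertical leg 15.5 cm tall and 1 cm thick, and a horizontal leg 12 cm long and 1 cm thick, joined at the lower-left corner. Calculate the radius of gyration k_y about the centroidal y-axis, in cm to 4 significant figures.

k_y ≈ 3.602 cm

Split into non-overlapping primitives; take the origin at the lower-left of the bounding box.
Vertical leg: 1 × 15.5, A = 15.5 cm², x = 0.5 cm, Ī = 1.29167 cm⁴.
Horizontal leg (remainder): 11 × 1, A = 11 cm², x = 6.5 cm, Ī = 110.917 cm⁴.
Centroid: x̄ = ΣA·x / ΣA = 2.99057 cm.
Transfer each piece to the centroidal y-axis using Ī + A·d² with d = x − 2.99057:
  vertical leg: d = -2.49057 cm → contributes +97.4369 cm⁴
  horizontal leg (remainder): d = 3.50943 cm → contributes +246.394 cm⁴
Total I = 343.831 cm⁴.
Radius of gyration: k = √(I/A) = √(343.831 / 26.5) = 3.60205 cm.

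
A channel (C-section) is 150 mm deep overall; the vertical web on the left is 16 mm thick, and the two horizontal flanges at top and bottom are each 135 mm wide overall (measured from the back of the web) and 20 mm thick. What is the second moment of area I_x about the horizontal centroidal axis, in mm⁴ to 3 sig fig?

I_x ≈ 2.48 × 10⁷ mm⁴

Break the section into simple shapes (no overlaps), measuring from the bottom-left corner of the bounding box.
Web: 16 × 150, A = 2 400 mm², y = 75 mm, Ī = 4 500 000 mm⁴.
Top flange (beyond web): 119 × 20, A = 2 380 mm², y = 140 mm, Ī = 79 333 mm⁴.
Bottom flange (beyond web): 119 × 20, A = 2 380 mm², y = 10 mm, Ī = 79 333 mm⁴.
By symmetry the centroid is at mid-height, ȳ = 75 mm.
Transfer each piece to the horizontal centroidal axis using Ī + A·d² with d = y − 75:
  web: d = 0 mm → contributes +4 500 000 mm⁴
  top flange (beyond web): d = 65 mm → contributes +10 134 833 mm⁴
  bottom flange (beyond web): d = -65 mm → contributes +10 134 833 mm⁴
Total I = 24 769 667 mm⁴.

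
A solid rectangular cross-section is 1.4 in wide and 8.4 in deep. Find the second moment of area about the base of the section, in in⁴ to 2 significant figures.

I_base ≈ 280 in⁴

The section: 1.4 × 8.4, A = 11.76 in², y = 4.2 in, Ī = 69.15 in⁴.
Transfer it to the bottom edge using Ī + A·d² with d = y − 0:
  the section: d = 4.2 in → contributes +276.6 in⁴
Total I = 276.6 in⁴.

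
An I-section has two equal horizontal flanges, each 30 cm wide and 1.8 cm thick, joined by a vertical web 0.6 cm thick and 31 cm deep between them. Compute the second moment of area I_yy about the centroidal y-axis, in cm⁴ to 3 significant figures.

Break the section into simple shapes (no overlaps), measuring from the bottom-left corner of the bounding box.
Bottom flange: 30 × 1.8, A = 54 cm², x = 15 cm, Ī = 4 050 cm⁴.
Web: 0.6 × 31, A = 18.6 cm², x = 15 cm, Ī = 0.558 cm⁴.
Top flange: 30 × 1.8, A = 54 cm², x = 15 cm, Ī = 4 050 cm⁴.
By symmetry the centroid is at mid-width, x̄ = 15 cm.
All pieces are centred on the centroidal y-axis, so I = ΣĪ = 8100.6 cm⁴.

I_yy ≈ 8100 cm⁴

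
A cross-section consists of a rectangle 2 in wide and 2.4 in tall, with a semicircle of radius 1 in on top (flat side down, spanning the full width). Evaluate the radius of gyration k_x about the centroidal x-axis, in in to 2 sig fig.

Decompose the section into non-overlapping parts with the origin at the bottom-left of its bounding rectangle.
Rectangular body: 2 × 2.4, A = 4.8 in², y = 1.2 in, Ī = 2.304 in⁴.
Semicircular cap: semicircle r = 1, A = 1.571 in², y = 2.824 in, Ī = 0.1098 in⁴.
Centroid: ȳ = ΣA·y / ΣA = 1.601 in.
Transfer each piece to the centroidal x-axis using Ī + A·d² with d = y − 1.601:
  rectangular body: d = -0.4005 in → contributes +3.074 in⁴
  semicircular cap: d = 1.224 in → contributes +2.463 in⁴
Total I = 5.537 in⁴.
Radius of gyration: k = √(I/A) = √(5.537 / 6.371) = 0.9322 in.

k_x ≈ 0.93 in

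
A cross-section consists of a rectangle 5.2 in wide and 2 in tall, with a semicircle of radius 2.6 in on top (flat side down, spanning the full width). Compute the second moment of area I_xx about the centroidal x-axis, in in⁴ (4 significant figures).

Decompose the section into non-overlapping parts with the origin at the bottom-left of its bounding rectangle.
Rectangular body: 5.2 × 2, A = 10.4 in², y = 1 in, Ī = 3.46667 in⁴.
Semicircular cap: semicircle r = 2.6, A = 10.6186 in², y = 3.10347 in, Ī = 5.01563 in⁴.
Centroid: ȳ = ΣA·y / ΣA = 2.06267 in.
Transfer each piece to the centroidal x-axis using Ī + A·d² with d = y − 2.06267:
  rectangular body: d = -1.06267 in → contributes +15.2112 in⁴
  semicircular cap: d = 1.0408 in → contributes +16.5184 in⁴
Total I = 31.7295 in⁴.

I_xx ≈ 31.73 in⁴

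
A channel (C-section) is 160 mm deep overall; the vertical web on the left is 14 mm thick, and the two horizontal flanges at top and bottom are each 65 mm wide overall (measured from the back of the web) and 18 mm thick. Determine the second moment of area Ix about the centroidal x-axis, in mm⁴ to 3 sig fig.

Decompose the section into non-overlapping parts with the origin at the bottom-left of its bounding rectangle.
Web: 14 × 160, A = 2 240 mm², y = 80 mm, Ī = 4 778 667 mm⁴.
Top flange (beyond web): 51 × 18, A = 918 mm², y = 151 mm, Ī = 24 786 mm⁴.
Bottom flange (beyond web): 51 × 18, A = 918 mm², y = 9 mm, Ī = 24 786 mm⁴.
By symmetry the centroid is at mid-height, ȳ = 80 mm.
Transfer each piece to the centroidal x-axis using Ī + A·d² with d = y − 80:
  web: d = 0 mm → contributes +4 778 667 mm⁴
  top flange (beyond web): d = 71 mm → contributes +4 652 424 mm⁴
  bottom flange (beyond web): d = -71 mm → contributes +4 652 424 mm⁴
Total I = 14 083 515 mm⁴.

Ix ≈ 1.41 × 10⁷ mm⁴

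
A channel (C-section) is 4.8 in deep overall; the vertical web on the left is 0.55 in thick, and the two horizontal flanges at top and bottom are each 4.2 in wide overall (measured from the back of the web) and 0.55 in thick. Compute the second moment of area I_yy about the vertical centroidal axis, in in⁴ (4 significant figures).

Split into non-overlapping primitives; take the origin at the lower-left of the bounding box.
Web: 0.55 × 4.8, A = 2.64 in², x = 0.275 in, Ī = 0.06655 in⁴.
Top flange (beyond web): 3.65 × 0.55, A = 2.0075 in², x = 2.375 in, Ī = 2.22874 in⁴.
Bottom flange (beyond web): 3.65 × 0.55, A = 2.0075 in², x = 2.375 in, Ī = 2.22874 in⁴.
Centroid: x̄ = ΣA·x / ΣA = 1.54194 in.
Transfer each piece to the vertical centroidal axis using Ī + A·d² with d = x − 1.54194:
  web: d = -1.26694 in → contributes +4.30413 in⁴
  top flange (beyond web): d = 0.833058 in → contributes +3.62192 in⁴
  bottom flange (beyond web): d = 0.833058 in → contributes +3.62192 in⁴
Total I = 11.548 in⁴.

I_yy ≈ 11.55 in⁴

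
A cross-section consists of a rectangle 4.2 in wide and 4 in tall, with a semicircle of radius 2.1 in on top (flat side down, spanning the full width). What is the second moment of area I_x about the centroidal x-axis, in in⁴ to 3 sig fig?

Break the section into simple shapes (no overlaps), measuring from the bottom-left corner of the bounding box.
Rectangular body: 4.2 × 4, A = 16.8 in², y = 2 in, Ī = 22.4 in⁴.
Semicircular cap: semicircle r = 2.1, A = 6.9272 in², y = 4.8913 in, Ī = 2.1346 in⁴.
Centroid: ȳ = ΣA·y / ΣA = 2.8441 in.
Transfer each piece to the centroidal x-axis using Ī + A·d² with d = y − 2.8441:
  rectangular body: d = -0.84411 in → contributes +34.37 in⁴
  semicircular cap: d = 2.0472 in → contributes +31.165 in⁴
Total I = 65.536 in⁴.

I_x ≈ 65.5 in⁴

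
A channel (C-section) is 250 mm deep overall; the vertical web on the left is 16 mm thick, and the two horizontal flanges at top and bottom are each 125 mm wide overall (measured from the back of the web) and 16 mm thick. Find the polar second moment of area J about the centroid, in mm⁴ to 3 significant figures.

Decompose the section into non-overlapping parts with the origin at the bottom-left of its bounding rectangle.
Web: 16 × 250, A = 4 000 mm², y = 125 mm, Ī = 20 833 333 mm⁴.
Top flange (beyond web): 109 × 16, A = 1 744 mm², y = 242 mm, Ī = 37 205 mm⁴.
Bottom flange (beyond web): 109 × 16, A = 1 744 mm², y = 8 mm, Ī = 37 205 mm⁴.
By symmetry the centroid is at mid-height, ȳ = 125 mm.
Transfer each piece to the centroidal x-axis using Ī + A·d² with d = y − 125:
  web: d = 0 mm → contributes +20 833 333 mm⁴
  top flange (beyond web): d = 117 mm → contributes +23 910 821 mm⁴
  bottom flange (beyond web): d = -117 mm → contributes +23 910 821 mm⁴
Total I = 68 654 976 mm⁴.
For the y-axis: x̄ = 37.113 mm.
Repeating about the centroidal y-axis gives I_y = 10 817 056 mm⁴.
Polar second moment: J = I_x + I_y = 79 472 032 mm⁴.

J ≈ 7.95 × 10⁷ mm⁴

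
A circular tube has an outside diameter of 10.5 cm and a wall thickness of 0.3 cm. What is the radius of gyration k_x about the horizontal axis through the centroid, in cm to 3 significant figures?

k_x ≈ 3.61 cm

Decompose the section into non-overlapping parts with the origin at the bottom-left of its bounding rectangle.
Outer circle: ⌀10.5, A = 86.59 cm², y = 5.25 cm, Ī = 596.66 cm⁴.
Bore (subtracted): ⌀9.9, A = 76.977 cm², y = 5.25 cm, Ī = 471.53 cm⁴.
By symmetry the centroid is at mid-height, ȳ = 5.25 cm.
All pieces are centred on the horizontal axis through the centroid, so I = ΣĪ (holes subtracted) = 125.13 cm⁴.
Radius of gyration: k = √(I/A) = √(125.13 / 9.6133) = 3.6078 cm.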